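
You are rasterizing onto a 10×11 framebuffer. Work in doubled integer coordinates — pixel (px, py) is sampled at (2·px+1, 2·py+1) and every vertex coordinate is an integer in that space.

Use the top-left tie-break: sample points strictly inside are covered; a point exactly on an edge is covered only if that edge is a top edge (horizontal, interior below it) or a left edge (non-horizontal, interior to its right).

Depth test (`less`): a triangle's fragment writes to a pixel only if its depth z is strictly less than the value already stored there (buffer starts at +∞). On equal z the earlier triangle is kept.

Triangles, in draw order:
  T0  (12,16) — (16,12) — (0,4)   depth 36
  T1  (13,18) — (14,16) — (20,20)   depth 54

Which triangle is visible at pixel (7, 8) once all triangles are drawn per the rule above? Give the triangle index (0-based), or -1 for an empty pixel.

T0:
  2·area = 96  (B↔C swapped to make it positive)
  edge (12, 16)→(0, 4): d=(-12,-12) top-left  bias=+0
  edge (0, 4)→(16, 12): d=(16,8) right/bottom  bias=-1
  edge (16, 12)→(12, 16): d=(-4,4) right/bottom  bias=-1
    (0,2)@(1, 5): e=[0,8,88] → X  [on edge]
    (1,2)@(3, 5): e=[24,-8,80] → .
    (0,3)@(1, 7): e=[-24,40,80] → .
    (1,3)@(3, 7): e=[0,24,72] → X  [on edge]
    (2,3)@(5, 7): e=[24,8,64] → X
    (3,3)@(7, 7): e=[48,-8,56] → .
    (1,4)@(3, 9): e=[-24,56,64] → .
    (2,4)@(5, 9): e=[0,40,56] → X  [on edge]
    (3,4)@(7, 9): e=[24,24,48] → X
    (4,4)@(9, 9): e=[48,8,40] → X
    (5,4)@(11, 9): e=[72,-8,32] → .
    (9,4)@(19, 9): e=[168,-72,0] → .  [on edge]
    (3,5)@(7, 11): e=[0,56,40] → X  [on edge]
    (8,5)@(17, 11): e=[120,-24,0] → .  [on edge]
    (4,6)@(9, 13): e=[0,72,24] → X  [on edge]
    (7,6)@(15, 13): e=[72,24,0] → .  [on edge]
    (5,7)@(11, 15): e=[0,88,8] → X  [on edge]
    (6,7)@(13, 15): e=[24,72,0] → .  [on edge]
    (5,8)@(11, 17): e=[-24,120,0] → .  [on edge]
    (6,8)@(13, 17): e=[0,104,-8] → .  [on edge]
    (4,9)@(9, 19): e=[-72,168,0] → .  [on edge]
    (7,9)@(15, 19): e=[0,120,-24] → .  [on edge]
    (3,10)@(7, 21): e=[-120,216,0] → .  [on edge]
    (8,10)@(17, 21): e=[0,136,-40] → .  [on edge]
  covered (14 px):
    . . . . . . . . . .
    . . . . . . . . . .
    X . . . . . . . . .
    . X X . . . . . . .
    . . X X X . . . . .
    . . . X X X X . . .
    . . . . X X X . . .
    . . . . . X . . . .
    . . . . . . . . . .
    . . . . . . . . . .
    . . . . . . . . . .
T1:
  2·area = 16
  edge (13, 18)→(14, 16): d=(1,-2) top-left  bias=+0
  edge (14, 16)→(20, 20): d=(6,4) right/bottom  bias=-1
  edge (20, 20)→(13, 18): d=(-7,-2) top-left  bias=+0
    (7,8)@(15, 17): e=[3,2,11] → X
    (8,8)@(17, 17): e=[7,-6,15] → .
    (7,9)@(15, 19): e=[5,14,-3] → .
    (8,9)@(17, 19): e=[9,6,1] → X
    (9,9)@(19, 19): e=[13,-2,5] → .
    (8,10)@(17, 21): e=[11,18,-13] → .
  covered (2 px):
    . . . . . . . . . .
    . . . . . . . . . .
    . . . . . . . . . .
    . . . . . . . . . .
    . . . . . . . . . .
    . . . . . . . . . .
    . . . . . . . . . .
    . . . . . . . . . .
    . . . . . . . X . .
    . . . . . . . . X .
    . . . . . . . . . .

Z-buffer (winner per pixel, '.' = empty):
  . . . . . . . . . .
  . . . . . . . . . .
  0 . . . . . . . . .
  . 0 0 . . . . . . .
  . . 0 0 0 . . . . .
  . . . 0 0 0 0 . . .
  . . . . 0 0 0 . . .
  . . . . . 0 . . . .
  . . . . . . . 1 . .
  . . . . . . . . 1 .
  . . . . . . . . . .

Result: 1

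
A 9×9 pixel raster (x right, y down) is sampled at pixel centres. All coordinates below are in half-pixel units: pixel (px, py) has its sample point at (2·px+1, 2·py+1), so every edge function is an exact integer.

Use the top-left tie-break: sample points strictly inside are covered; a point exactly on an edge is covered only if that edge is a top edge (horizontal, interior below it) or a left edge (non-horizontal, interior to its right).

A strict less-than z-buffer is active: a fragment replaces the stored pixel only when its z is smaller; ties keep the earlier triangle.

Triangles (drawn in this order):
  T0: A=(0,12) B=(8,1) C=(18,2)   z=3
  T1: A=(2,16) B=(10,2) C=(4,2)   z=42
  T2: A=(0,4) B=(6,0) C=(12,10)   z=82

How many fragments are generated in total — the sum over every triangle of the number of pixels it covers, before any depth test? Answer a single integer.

T0:
  2·area = 118
  edge (0, 12)→(8, 1): d=(8,-11) top-left  bias=+0
  edge (8, 1)→(18, 2): d=(10,1) right/bottom  bias=-1
  edge (18, 2)→(0, 12): d=(-18,10) right/bottom  bias=-1
    (3,1)@(7, 3): e=[5,21,92] → █
    (4,1)@(9, 3): e=[27,19,72] → █
    (5,1)@(11, 3): e=[49,17,52] → █
    (6,1)@(13, 3): e=[71,15,32] → █
    (7,1)@(15, 3): e=[93,13,12] → █
    (8,1)@(17, 3): e=[115,11,-8] → ·
    (3,2)@(7, 5): e=[21,41,56] → █
    (6,2)@(13, 5): e=[87,35,-4] → ·
    (7,2)@(15, 5): e=[109,33,-24] → ·
    (2,3)@(5, 7): e=[15,63,40] → █
    (4,3)@(9, 7): e=[59,59,0] → ·  [on edge]
    (5,3)@(11, 7): e=[81,57,-20] → ·
  covered (13 px):
    · · · · · · · · ·
    · · · █ █ █ █ █ ·
    · · · █ █ █ · · ·
    · · █ █ · · · · ·
    · █ █ · · · · · ·
    █ · · · · · · · ·
    · · · · · · · · ·
    · · · · · · · · ·
    · · · · · · · · ·
T1:
  2·area = 84  (B↔C swapped to make it positive)
  edge (2, 16)→(4, 2): d=(2,-14) top-left  bias=+0
  edge (4, 2)→(10, 2): d=(6,0) top-left  bias=+0
  edge (10, 2)→(2, 16): d=(-8,14) right/bottom  bias=-1
    (2,1)@(5, 3): e=[16,6,62] → █
    (3,1)@(7, 3): e=[44,6,34] → █
    (4,1)@(9, 3): e=[72,6,6] → █
    (5,1)@(11, 3): e=[100,6,-22] → ·
    (2,2)@(5, 5): e=[20,18,46] → █
    (4,2)@(9, 5): e=[76,18,-10] → ·
    (2,3)@(5, 7): e=[24,30,30] → █
    (4,3)@(9, 7): e=[80,30,-26] → ·
    (1,4)@(3, 9): e=[0,42,42] → █  [on edge]
    (3,4)@(7, 9): e=[56,42,-14] → ·
    (1,5)@(3, 11): e=[4,54,26] → █
    (2,5)@(5, 11): e=[32,54,-2] → ·
  covered (11 px):
    · · · · · · · · ·
    · · █ █ █ · · · ·
    · · █ █ · · · · ·
    · · █ █ · · · · ·
    · █ █ · · · · · ·
    · █ · · · · · · ·
    · █ · · · · · · ·
    · · · · · · · · ·
    · · · · · · · · ·
T2:
  2·area = 84
  edge (0, 4)→(6, 0): d=(6,-4) top-left  bias=+0
  edge (6, 0)→(12, 10): d=(6,10) right/bottom  bias=-1
  edge (12, 10)→(0, 4): d=(-12,-6) top-left  bias=+0
    (2,0)@(5, 1): e=[2,16,66] → █
    (3,0)@(7, 1): e=[10,-4,78] → ·
    (1,1)@(3, 3): e=[6,48,30] → █
    (3,1)@(7, 3): e=[22,8,54] → █
    (4,1)@(9, 3): e=[30,-12,66] → ·
    (1,2)@(3, 5): e=[18,60,6] → █
    (4,2)@(9, 5): e=[42,0,42] → ·  [on edge]
    (1,3)@(3, 7): e=[30,72,-18] → ·
    (2,3)@(5, 7): e=[38,52,-6] → ·
    (3,3)@(7, 7): e=[46,32,6] → █
    (4,3)@(9, 7): e=[54,12,18] → █
    (5,3)@(11, 7): e=[62,-8,30] → ·
    (7,7)@(15, 15): e=[126,0,-42] → ·  [on edge]
  covered (10 px):
    · · █ · · · · · ·
    · █ █ █ · · · · ·
    · █ █ █ · · · · ·
    · · · █ █ · · · ·
    · · · · · █ · · ·
    · · · · · · · · ·
    · · · · · · · · ·
    · · · · · · · · ·
    · · · · · · · · ·

Result: 34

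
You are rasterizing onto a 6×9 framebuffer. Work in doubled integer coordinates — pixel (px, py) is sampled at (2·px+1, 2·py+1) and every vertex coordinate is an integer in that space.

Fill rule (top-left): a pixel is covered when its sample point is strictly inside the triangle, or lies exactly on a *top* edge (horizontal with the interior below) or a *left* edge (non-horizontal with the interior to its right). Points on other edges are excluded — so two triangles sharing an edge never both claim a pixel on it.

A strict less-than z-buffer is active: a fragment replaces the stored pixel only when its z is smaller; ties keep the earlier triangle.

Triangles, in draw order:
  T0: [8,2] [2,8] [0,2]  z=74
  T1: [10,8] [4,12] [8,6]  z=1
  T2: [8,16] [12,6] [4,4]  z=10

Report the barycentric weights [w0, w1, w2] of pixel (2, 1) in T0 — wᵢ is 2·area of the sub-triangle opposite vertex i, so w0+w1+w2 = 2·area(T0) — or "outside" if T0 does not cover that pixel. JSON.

T0:
  2·area = 48
  edge (8, 2)→(2, 8): d=(-6,6) right/bottom  bias=-1
  edge (2, 8)→(0, 2): d=(-2,-6) top-left  bias=+0
  edge (0, 2)→(8, 2): d=(8,0) top-left  bias=+0
    (4,0)@(9, 1): e=[0,56,-8] → ·  [on edge]
    (0,1)@(1, 3): e=[36,4,8] → #
    (1,1)@(3, 3): e=[24,16,8] → #
    (2,1)@(5, 3): e=[12,28,8] → #
    (3,1)@(7, 3): e=[0,40,8] → ·  [on edge]
    (0,2)@(1, 5): e=[24,0,24] → #  [on edge]
    (2,2)@(5, 5): e=[0,24,24] → ·  [on edge]
    (0,3)@(1, 7): e=[12,-4,40] → ·
    (1,3)@(3, 7): e=[0,8,40] → ·  [on edge]
    (0,4)@(1, 9): e=[0,-8,56] → ·  [on edge]
    (1,5)@(3, 11): e=[-24,0,72] → ·  [on edge]
    (2,8)@(5, 17): e=[-72,0,120] → ·  [on edge]
  covered (5 px):
    · · · · · ·
    # # # · · ·
    # # · · · ·
    · · · · · ·
    · · · · · ·
    · · · · · ·
    · · · · · ·
    · · · · · ·
    · · · · · ·
T1:
  2·area = 20
  edge (10, 8)→(4, 12): d=(-6,4) right/bottom  bias=-1
  edge (4, 12)→(8, 6): d=(4,-6) top-left  bias=+0
  edge (8, 6)→(10, 8): d=(2,2) right/bottom  bias=-1
    (1,0)@(3, 1): e=[70,-50,0] → ·  [on edge]
    (2,1)@(5, 3): e=[50,-30,0] → ·  [on edge]
    (3,2)@(7, 5): e=[30,-10,0] → ·  [on edge]
    (4,3)@(9, 7): e=[10,10,0] → ·  [on edge]
    (3,4)@(7, 9): e=[6,6,8] → #
    (4,4)@(9, 9): e=[-2,18,4] → ·
    (5,4)@(11, 9): e=[-10,30,0] → ·  [on edge]
    (2,5)@(5, 11): e=[2,2,16] → #
    (3,5)@(7, 11): e=[-6,14,12] → ·
    (2,6)@(5, 13): e=[-10,10,20] → ·
  covered (2 px):
    · · · · · ·
    · · · · · ·
    · · · · · ·
    · · · · · ·
    · · · # · ·
    · · # · · ·
    · · · · · ·
    · · · · · ·
    · · · · · ·
T2:
  2·area = 88  (B↔C swapped to make it positive)
  edge (8, 16)→(4, 4): d=(-4,-12) top-left  bias=+0
  edge (4, 4)→(12, 6): d=(8,2) right/bottom  bias=-1
  edge (12, 6)→(8, 16): d=(-4,10) right/bottom  bias=-1
    (1,0)@(3, 1): e=[0,-22,110] → ·  [on edge]
    (2,2)@(5, 5): e=[8,6,74] → #
    (3,2)@(7, 5): e=[32,2,54] → #
    (4,2)@(9, 5): e=[56,-2,34] → ·
    (2,3)@(5, 7): e=[0,22,66] → #  [on edge]
    (4,3)@(9, 7): e=[48,14,26] → #
    (5,3)@(11, 7): e=[72,10,6] → #
    (2,4)@(5, 9): e=[-8,38,58] → ·
    (3,4)@(7, 9): e=[16,34,38] → #
    (5,4)@(11, 9): e=[64,26,-2] → ·
    (3,5)@(7, 11): e=[8,50,30] → #
    (5,5)@(11, 11): e=[56,42,-10] → ·
    (3,6)@(7, 13): e=[0,66,22] → #  [on edge]
  covered (12 px):
    · · · · · ·
    · · · · · ·
    · · # # · ·
    · · # # # #
    · · · # # ·
    · · · # # ·
    · · · # # ·
    · · · · · ·
    · · · · · ·

Final: [28,8,12]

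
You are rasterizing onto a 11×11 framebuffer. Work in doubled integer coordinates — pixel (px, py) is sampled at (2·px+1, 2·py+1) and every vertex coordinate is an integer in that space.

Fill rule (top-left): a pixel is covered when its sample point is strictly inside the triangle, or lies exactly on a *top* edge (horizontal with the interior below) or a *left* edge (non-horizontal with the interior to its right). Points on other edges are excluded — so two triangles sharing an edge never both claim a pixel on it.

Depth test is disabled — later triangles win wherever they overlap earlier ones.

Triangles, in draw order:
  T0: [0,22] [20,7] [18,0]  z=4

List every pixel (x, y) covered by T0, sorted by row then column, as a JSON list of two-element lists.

T0:
  2·area = 170  (B↔C swapped to make it positive)
  edge (0, 22)→(18, 0): d=(18,-22) top-left  bias=+0
  edge (18, 0)→(20, 7): d=(2,7) right/bottom  bias=-1
  edge (20, 7)→(0, 22): d=(-20,15) right/bottom  bias=-1
    (8,1)@(17, 3): e=[32,13,125] → █
    (9,1)@(19, 3): e=[76,-1,95] → ·
    (7,2)@(15, 5): e=[24,31,115] → █
    (9,2)@(19, 5): e=[112,3,55] → █
    (10,2)@(21, 5): e=[156,-11,25] → ·
    (6,3)@(13, 7): e=[16,49,105] → █
    (10,3)@(21, 7): e=[192,-7,-15] → ·
    (5,4)@(11, 9): e=[8,67,95] → █
    (9,4)@(19, 9): e=[184,11,-25] → ·
    (4,5)@(9, 11): e=[0,85,85] → █  [on edge]
    (7,5)@(15, 11): e=[132,43,-5] → ·
    (8,5)@(17, 11): e=[176,29,-35] → ·
  covered (22 px):
    · · · · · · · · · · ·
    · · · · · · · · █ · ·
    · · · · · · · █ █ █ ·
    · · · · · · █ █ █ █ ·
    · · · · · █ █ █ █ · ·
    · · · · █ █ █ · · · ·
    · · · · █ █ · · · · ·
    · · · █ █ · · · · · ·
    · · █ · · · · · · · ·
    · █ · · · · · · · · ·
    █ · · · · · · · · · ·

Final: [[8,1],[7,2],[8,2],[9,2],[6,3],[7,3],[8,3],[9,3],[5,4],[6,4],[7,4],[8,4],[4,5],[5,5],[6,5],[4,6],[5,6],[3,7],[4,7],[2,8],[1,9],[0,10]]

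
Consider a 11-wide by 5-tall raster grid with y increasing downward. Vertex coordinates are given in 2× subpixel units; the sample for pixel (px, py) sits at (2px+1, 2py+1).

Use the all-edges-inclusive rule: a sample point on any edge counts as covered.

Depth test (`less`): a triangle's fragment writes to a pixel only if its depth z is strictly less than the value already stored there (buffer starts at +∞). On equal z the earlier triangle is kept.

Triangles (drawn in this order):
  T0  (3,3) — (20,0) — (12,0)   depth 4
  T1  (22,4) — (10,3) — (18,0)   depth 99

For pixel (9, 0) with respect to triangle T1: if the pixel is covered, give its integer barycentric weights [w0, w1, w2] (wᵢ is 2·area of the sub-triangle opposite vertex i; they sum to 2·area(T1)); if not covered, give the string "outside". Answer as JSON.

T0:
  2·area = 24  (B↔C swapped to make it positive)
  edge (3, 3)→(12, 0): d=(9,-3) inclusive
  edge (12, 0)→(20, 0): d=(8,0) inclusive
  edge (20, 0)→(3, 3): d=(-17,3) inclusive
    (4,0)@(9, 1): e=[0,8,16] → X  [on edge]
    (5,0)@(11, 1): e=[6,8,10] → X
    (6,0)@(13, 1): e=[12,8,4] → X
    (7,0)@(15, 1): e=[18,8,-2] → .
    (1,1)@(3, 3): e=[0,24,0] → X  [on edge]
    (2,1)@(5, 3): e=[6,24,-6] → .
    (4,1)@(9, 3): e=[18,24,-18] → .
    (5,1)@(11, 3): e=[24,24,-24] → .
    (6,1)@(13, 3): e=[30,24,-30] → .
    (1,2)@(3, 5): e=[18,40,-34] → .
  covered (4 px):
    . . . . X X X . . . .
    . X . . . . . . . . .
    . . . . . . . . . . .
    . . . . . . . . . . .
    . . . . . . . . . . .
T1:
  2·area = 44
  edge (22, 4)→(10, 3): d=(-12,-1) inclusive
  edge (10, 3)→(18, 0): d=(8,-3) inclusive
  edge (18, 0)→(22, 4): d=(4,4) inclusive
    (8,0)@(17, 1): e=[31,5,8] → X
    (9,0)@(19, 1): e=[33,11,0] → X  [on edge]
    (10,0)@(21, 1): e=[35,17,-8] → .
    (5,1)@(11, 3): e=[1,3,40] → X
    (6,1)@(13, 3): e=[3,9,32] → X
    (7,1)@(15, 3): e=[5,15,24] → X
    (10,1)@(21, 3): e=[11,33,0] → X  [on edge]
    (5,2)@(11, 5): e=[-23,19,48] → .
    (6,2)@(13, 5): e=[-21,25,40] → .
    (7,2)@(15, 5): e=[-19,31,32] → .
    (8,2)@(17, 5): e=[-17,37,24] → .
    (9,2)@(19, 5): e=[-15,43,16] → .
  covered (8 px):
    . . . . . . . . X X .
    . . . . . X X X X X X
    . . . . . . . . . . .
    . . . . . . . . . . .
    . . . . . . . . . . .

Final: [11,0,33]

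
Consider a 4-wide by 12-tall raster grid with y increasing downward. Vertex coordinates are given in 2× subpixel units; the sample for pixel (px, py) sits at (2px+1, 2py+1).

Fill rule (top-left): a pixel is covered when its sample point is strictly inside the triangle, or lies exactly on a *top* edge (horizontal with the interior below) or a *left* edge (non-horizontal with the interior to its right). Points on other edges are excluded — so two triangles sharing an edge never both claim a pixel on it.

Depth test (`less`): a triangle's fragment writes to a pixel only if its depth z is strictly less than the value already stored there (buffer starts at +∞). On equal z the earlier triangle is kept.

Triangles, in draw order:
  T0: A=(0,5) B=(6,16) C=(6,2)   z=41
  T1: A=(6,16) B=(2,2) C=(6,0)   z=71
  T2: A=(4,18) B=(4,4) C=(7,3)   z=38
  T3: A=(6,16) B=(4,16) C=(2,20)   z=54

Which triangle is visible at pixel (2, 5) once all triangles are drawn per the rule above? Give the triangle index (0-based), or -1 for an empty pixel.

T0:
  2·area = 84  (B↔C swapped to make it positive)
  edge (0, 5)→(6, 2): d=(6,-3) top-left  bias=+0
  edge (6, 2)→(6, 16): d=(0,14) right/bottom  bias=-1
  edge (6, 16)→(0, 5): d=(-6,-11) top-left  bias=+0
    (2,1)@(5, 3): e=[3,14,67] → █
    (3,1)@(7, 3): e=[9,-14,89] → ·
    (0,2)@(1, 5): e=[3,70,11] → █
    (1,2)@(3, 5): e=[9,42,33] → █
    (3,2)@(7, 5): e=[21,-14,77] → ·
    (0,3)@(1, 7): e=[15,70,-1] → ·
    (1,3)@(3, 7): e=[21,42,21] → █
    (3,3)@(7, 7): e=[33,-14,65] → ·
    (1,4)@(3, 9): e=[33,42,9] → █
    (3,4)@(7, 9): e=[45,-14,53] → ·
    (1,5)@(3, 11): e=[45,42,-3] → ·
    (2,5)@(5, 11): e=[51,14,19] → █
  covered (10 px):
    · · · ·
    · · █ ·
    █ █ █ ·
    · █ █ ·
    · █ █ ·
    · · █ ·
    · · █ ·
    · · · ·
    · · · ·
    · · · ·
    · · · ·
    · · · ·
T1:
  2·area = 64
  edge (6, 16)→(2, 2): d=(-4,-14) top-left  bias=+0
  edge (2, 2)→(6, 0): d=(4,-2) top-left  bias=+0
  edge (6, 0)→(6, 16): d=(0,16) right/bottom  bias=-1
    (2,0)@(5, 1): e=[46,2,16] → █
    (3,0)@(7, 1): e=[74,6,-16] → ·
    (1,1)@(3, 3): e=[10,6,48] → █
    (3,1)@(7, 3): e=[66,14,-16] → ·
    (1,2)@(3, 5): e=[2,14,48] → █
    (3,2)@(7, 5): e=[58,22,-16] → ·
    (1,3)@(3, 7): e=[-6,22,48] → ·
    (2,3)@(5, 7): e=[22,26,16] → █
    (3,3)@(7, 7): e=[50,30,-16] → ·
    (2,4)@(5, 9): e=[14,34,16] → █
    (3,4)@(7, 9): e=[42,38,-16] → ·
    (2,5)@(5, 11): e=[6,42,16] → █
  covered (8 px):
    · · █ ·
    · █ █ ·
    · █ █ ·
    · · █ ·
    · · █ ·
    · · █ ·
    · · · ·
    · · · ·
    · · · ·
    · · · ·
    · · · ·
    · · · ·
T2:
  2·area = 42
  edge (4, 18)→(4, 4): d=(0,-14) top-left  bias=+0
  edge (4, 4)→(7, 3): d=(3,-1) top-left  bias=+0
  edge (7, 3)→(4, 18): d=(-3,15) right/bottom  bias=-1
    (3,1)@(7, 3): e=[42,0,0] → ·  [on edge]
    (0,2)@(1, 5): e=[-42,0,84] → ·  [on edge]
    (2,2)@(5, 5): e=[14,4,24] → █
    (3,2)@(7, 5): e=[42,6,-6] → ·
    (2,3)@(5, 7): e=[14,10,18] → █
    (3,3)@(7, 7): e=[42,12,-12] → ·
    (2,4)@(5, 9): e=[14,16,12] → █
    (3,4)@(7, 9): e=[42,18,-18] → ·
    (2,5)@(5, 11): e=[14,22,6] → █
    (3,5)@(7, 11): e=[42,24,-24] → ·
    (2,6)@(5, 13): e=[14,28,0] → ·  [on edge]
    (1,11)@(3, 23): e=[-14,56,0] → ·  [on edge]
  covered (4 px):
    · · · ·
    · · · ·
    · · █ ·
    · · █ ·
    · · █ ·
    · · █ ·
    · · · ·
    · · · ·
    · · · ·
    · · · ·
    · · · ·
    · · · ·
T3:
  2·area = 8  (B↔C swapped to make it positive)
  edge (6, 16)→(2, 20): d=(-4,4) right/bottom  bias=-1
  edge (2, 20)→(4, 16): d=(2,-4) top-left  bias=+0
  edge (4, 16)→(6, 16): d=(2,0) top-left  bias=+0
    (3,7)@(7, 15): e=[0,10,-2] → ·  [on edge]
    (2,8)@(5, 17): e=[0,6,2] → ·  [on edge]
    (1,9)@(3, 19): e=[0,2,6] → ·  [on edge]
    (0,10)@(1, 21): e=[0,-2,10] → ·  [on edge]
  covered (0 px):
    · · · ·
    · · · ·
    · · · ·
    · · · ·
    · · · ·
    · · · ·
    · · · ·
    · · · ·
    · · · ·
    · · · ·
    · · · ·
    · · · ·

Z-buffer (winner per pixel, '.' = empty):
  . . 1 .
  . 1 0 .
  0 0 2 .
  . 0 2 .
  . 0 2 .
  . . 2 .
  . . 0 .
  . . . .
  . . . .
  . . . .
  . . . .
  . . . .

Answer: 2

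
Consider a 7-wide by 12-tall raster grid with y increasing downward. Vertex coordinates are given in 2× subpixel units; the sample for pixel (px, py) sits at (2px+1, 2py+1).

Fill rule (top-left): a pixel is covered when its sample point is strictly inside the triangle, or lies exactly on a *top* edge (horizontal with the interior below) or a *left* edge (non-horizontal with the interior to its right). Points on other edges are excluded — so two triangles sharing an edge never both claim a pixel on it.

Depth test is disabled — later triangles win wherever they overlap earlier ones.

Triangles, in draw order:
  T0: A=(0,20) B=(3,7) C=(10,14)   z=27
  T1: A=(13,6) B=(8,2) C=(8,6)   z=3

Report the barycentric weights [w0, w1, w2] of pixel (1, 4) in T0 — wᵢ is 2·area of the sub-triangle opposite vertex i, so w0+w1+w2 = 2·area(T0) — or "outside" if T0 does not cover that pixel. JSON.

T0:
  2·area = 112
  edge (0, 20)→(3, 7): d=(3,-13) top-left  bias=+0
  edge (3, 7)→(10, 14): d=(7,7) right/bottom  bias=-1
  edge (10, 14)→(0, 20): d=(-10,6) right/bottom  bias=-1
    (0,2)@(1, 5): e=[-32,0,144] → .  [on edge]
    (1,3)@(3, 7): e=[0,0,112] → .  [on edge]
    (1,4)@(3, 9): e=[6,14,92] → X
    (2,4)@(5, 9): e=[32,0,80] → .  [on edge]
    (1,5)@(3, 11): e=[12,28,72] → X
    (2,5)@(5, 11): e=[38,14,60] → X
    (3,5)@(7, 11): e=[64,0,48] → .  [on edge]
    (1,6)@(3, 13): e=[18,42,52] → X
    (3,6)@(7, 13): e=[70,14,28] → X
    (4,6)@(9, 13): e=[96,0,16] → .  [on edge]
    (1,7)@(3, 15): e=[24,56,32] → X
    (4,7)@(9, 15): e=[102,14,-4] → .
    (5,7)@(11, 15): e=[128,0,-16] → .  [on edge]
    (2,8)@(5, 17): e=[56,56,0] → .  [on edge]
    (6,8)@(13, 17): e=[160,0,-48] → .  [on edge]
  covered (12 px):
    . . . . . . .
    . . . . . . .
    . . . . . . .
    . . . . . . .
    . X . . . . .
    . X X . . . .
    . X X X . . .
    . X X X . . .
    X X . . . . .
    X . . . . . .
    . . . . . . .
    . . . . . . .
T1:
  2·area = 20  (B↔C swapped to make it positive)
  edge (13, 6)→(8, 6): d=(-5,0) right/bottom  bias=-1
  edge (8, 6)→(8, 2): d=(0,-4) top-left  bias=+0
  edge (8, 2)→(13, 6): d=(5,4) right/bottom  bias=-1
    (4,1)@(9, 3): e=[15,4,1] → X
    (5,1)@(11, 3): e=[15,12,-7] → .
    (4,2)@(9, 5): e=[5,4,11] → X
    (5,2)@(11, 5): e=[5,12,3] → X
    (6,2)@(13, 5): e=[5,20,-5] → .
    (4,3)@(9, 7): e=[-5,4,21] → .
    (5,3)@(11, 7): e=[-5,12,13] → .
  covered (3 px):
    . . . . . . .
    . . . . X . .
    . . . . X X .
    . . . . . . .
    . . . . . . .
    . . . . . . .
    . . . . . . .
    . . . . . . .
    . . . . . . .
    . . . . . . .
    . . . . . . .
    . . . . . . .

Final: [14,92,6]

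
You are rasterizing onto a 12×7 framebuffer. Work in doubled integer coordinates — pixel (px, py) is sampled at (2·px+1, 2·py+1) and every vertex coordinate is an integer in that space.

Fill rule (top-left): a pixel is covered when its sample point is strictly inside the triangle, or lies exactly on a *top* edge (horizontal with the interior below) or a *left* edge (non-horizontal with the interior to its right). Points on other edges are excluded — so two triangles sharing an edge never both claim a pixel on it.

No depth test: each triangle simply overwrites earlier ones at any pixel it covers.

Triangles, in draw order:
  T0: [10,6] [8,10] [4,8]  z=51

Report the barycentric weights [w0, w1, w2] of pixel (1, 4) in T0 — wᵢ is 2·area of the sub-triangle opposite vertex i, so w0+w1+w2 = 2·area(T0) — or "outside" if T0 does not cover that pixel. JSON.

T0:
  2·area = 20
  edge (10, 6)→(8, 10): d=(-2,4) right/bottom  bias=-1
  edge (8, 10)→(4, 8): d=(-4,-2) top-left  bias=+0
  edge (4, 8)→(10, 6): d=(6,-2) top-left  bias=+0
    (9,1)@(19, 3): e=[-30,50,0] → ·  [on edge]
    (6,2)@(13, 5): e=[-10,30,0] → ·  [on edge]
    (3,3)@(7, 7): e=[10,10,0] → █  [on edge]
    (4,3)@(9, 7): e=[2,14,4] → █
    (5,3)@(11, 7): e=[-6,18,8] → ·
    (0,4)@(1, 9): e=[30,-10,0] → ·  [on edge]
    (3,4)@(7, 9): e=[6,2,12] → █
    (4,4)@(9, 9): e=[-2,6,16] → ·
    (3,5)@(7, 11): e=[2,-6,24] → ·
  covered (3 px):
    · · · · · · · · · · · ·
    · · · · · · · · · · · ·
    · · · · · · · · · · · ·
    · · · █ █ · · · · · · ·
    · · · █ · · · · · · · ·
    · · · · · · · · · · · ·
    · · · · · · · · · · · ·

Result: "outside"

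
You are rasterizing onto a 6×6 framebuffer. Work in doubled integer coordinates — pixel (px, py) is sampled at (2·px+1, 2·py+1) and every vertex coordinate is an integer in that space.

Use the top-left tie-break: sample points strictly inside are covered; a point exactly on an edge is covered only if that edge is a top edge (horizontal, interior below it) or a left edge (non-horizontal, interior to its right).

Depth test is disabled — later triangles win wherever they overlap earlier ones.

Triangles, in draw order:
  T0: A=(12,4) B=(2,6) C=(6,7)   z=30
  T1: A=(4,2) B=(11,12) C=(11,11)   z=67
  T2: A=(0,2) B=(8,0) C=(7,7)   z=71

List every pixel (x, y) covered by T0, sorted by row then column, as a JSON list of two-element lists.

T0:
  2·area = 18  (B↔C swapped to make it positive)
  edge (12, 4)→(6, 7): d=(-6,3) right/bottom  bias=-1
  edge (6, 7)→(2, 6): d=(-4,-1) top-left  bias=+0
  edge (2, 6)→(12, 4): d=(10,-2) top-left  bias=+0
    (3,2)@(7, 5): e=[9,9,0] → █  [on edge]
    (4,2)@(9, 5): e=[3,11,4] → █
    (5,2)@(11, 5): e=[-3,13,8] → ·
    (3,3)@(7, 7): e=[-3,1,20] → ·
    (4,3)@(9, 7): e=[-9,3,24] → ·
  covered (2 px):
    · · · · · ·
    · · · · · ·
    · · · █ █ ·
    · · · · · ·
    · · · · · ·
    · · · · · ·
T1:
  2·area = 7  (B↔C swapped to make it positive)
  edge (4, 2)→(11, 11): d=(7,9) right/bottom  bias=-1
  edge (11, 11)→(11, 12): d=(0,1) right/bottom  bias=-1
  edge (11, 12)→(4, 2): d=(-7,-10) top-left  bias=+0
    (5,0)@(11, 1): e=[-70,0,77] → ·  [on edge]
    (5,1)@(11, 3): e=[-56,0,63] → ·  [on edge]
    (5,2)@(11, 5): e=[-42,0,49] → ·  [on edge]
    (5,3)@(11, 7): e=[-28,0,35] → ·  [on edge]
    (4,4)@(9, 9): e=[4,2,1] → █
    (5,4)@(11, 9): e=[-14,0,21] → ·  [on edge]
    (4,5)@(9, 11): e=[18,2,-13] → ·
    (5,5)@(11, 11): e=[0,0,7] → ·  [on edge]
  covered (1 px):
    · · · · · ·
    · · · · · ·
    · · · · · ·
    · · · · · ·
    · · · · █ ·
    · · · · · ·
T2:
  2·area = 54
  edge (0, 2)→(8, 0): d=(8,-2) top-left  bias=+0
  edge (8, 0)→(7, 7): d=(-1,7) right/bottom  bias=-1
  edge (7, 7)→(0, 2): d=(-7,-5) top-left  bias=+0
    (2,0)@(5, 1): e=[2,20,32] → █
    (3,0)@(7, 1): e=[6,6,42] → █
    (4,0)@(9, 1): e=[10,-8,52] → ·
    (1,1)@(3, 3): e=[14,32,8] → █
    (4,1)@(9, 3): e=[26,-10,38] → ·
    (1,2)@(3, 5): e=[30,30,-6] → ·
    (2,2)@(5, 5): e=[34,16,4] → █
    (4,2)@(9, 5): e=[42,-12,24] → ·
    (2,3)@(5, 7): e=[50,14,-10] → ·
    (3,3)@(7, 7): e=[54,0,0] → ·  [on edge]
  covered (7 px):
    · · █ █ · ·
    · █ █ █ · ·
    · · █ █ · ·
    · · · · · ·
    · · · · · ·
    · · · · · ·

Result: [[3,2],[4,2]]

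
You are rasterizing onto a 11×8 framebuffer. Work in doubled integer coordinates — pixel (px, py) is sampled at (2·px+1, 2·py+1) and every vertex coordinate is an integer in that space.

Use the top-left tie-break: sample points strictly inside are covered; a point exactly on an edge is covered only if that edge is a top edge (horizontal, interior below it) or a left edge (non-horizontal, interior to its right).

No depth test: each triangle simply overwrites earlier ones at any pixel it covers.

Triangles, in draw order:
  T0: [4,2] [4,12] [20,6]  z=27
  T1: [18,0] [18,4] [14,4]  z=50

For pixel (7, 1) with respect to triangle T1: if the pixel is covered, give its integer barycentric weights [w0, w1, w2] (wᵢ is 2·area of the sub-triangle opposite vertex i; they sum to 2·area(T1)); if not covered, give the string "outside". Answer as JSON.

T0:
  2·area = 160  (B↔C swapped to make it positive)
  edge (4, 2)→(20, 6): d=(16,4) right/bottom  bias=-1
  edge (20, 6)→(4, 12): d=(-16,6) right/bottom  bias=-1
  edge (4, 12)→(4, 2): d=(0,-10) top-left  bias=+0
    (2,1)@(5, 3): e=[12,138,10] → #
    (3,1)@(7, 3): e=[4,126,30] → #
    (4,1)@(9, 3): e=[-4,114,50] → ·
    (2,2)@(5, 5): e=[44,106,10] → #
    (4,2)@(9, 5): e=[28,82,50] → #
    (5,2)@(11, 5): e=[20,70,70] → #
    (6,2)@(13, 5): e=[12,58,90] → #
    (7,2)@(15, 5): e=[4,46,110] → #
    (8,2)@(17, 5): e=[-4,34,130] → ·
    (2,3)@(5, 7): e=[76,74,10] → #
    (8,3)@(17, 7): e=[28,2,130] → #
    (9,3)@(19, 7): e=[20,-10,150] → ·
  covered (20 px):
    · · · · · · · · · · ·
    · · # # · · · · · · ·
    · · # # # # # # · · ·
    · · # # # # # # # · ·
    · · # # # # · · · · ·
    · · # · · · · · · · ·
    · · · · · · · · · · ·
    · · · · · · · · · · ·
T1:
  2·area = 16
  edge (18, 0)→(18, 4): d=(0,4) right/bottom  bias=-1
  edge (18, 4)→(14, 4): d=(-4,0) right/bottom  bias=-1
  edge (14, 4)→(18, 0): d=(4,-4) top-left  bias=+0
    (8,0)@(17, 1): e=[4,12,0] → #  [on edge]
    (9,0)@(19, 1): e=[-4,12,8] → ·
    (7,1)@(15, 3): e=[12,4,0] → #  [on edge]
    (9,1)@(19, 3): e=[-4,4,16] → ·
    (6,2)@(13, 5): e=[20,-4,0] → ·  [on edge]
    (7,2)@(15, 5): e=[12,-4,8] → ·
    (8,2)@(17, 5): e=[4,-4,16] → ·
    (5,3)@(11, 7): e=[28,-12,0] → ·  [on edge]
    (4,4)@(9, 9): e=[36,-20,0] → ·  [on edge]
    (3,5)@(7, 11): e=[44,-28,0] → ·  [on edge]
    (2,6)@(5, 13): e=[52,-36,0] → ·  [on edge]
    (1,7)@(3, 15): e=[60,-44,0] → ·  [on edge]
  covered (3 px):
    · · · · · · · · # · ·
    · · · · · · · # # · ·
    · · · · · · · · · · ·
    · · · · · · · · · · ·
    · · · · · · · · · · ·
    · · · · · · · · · · ·
    · · · · · · · · · · ·
    · · · · · · · · · · ·

Answer: [4,0,12]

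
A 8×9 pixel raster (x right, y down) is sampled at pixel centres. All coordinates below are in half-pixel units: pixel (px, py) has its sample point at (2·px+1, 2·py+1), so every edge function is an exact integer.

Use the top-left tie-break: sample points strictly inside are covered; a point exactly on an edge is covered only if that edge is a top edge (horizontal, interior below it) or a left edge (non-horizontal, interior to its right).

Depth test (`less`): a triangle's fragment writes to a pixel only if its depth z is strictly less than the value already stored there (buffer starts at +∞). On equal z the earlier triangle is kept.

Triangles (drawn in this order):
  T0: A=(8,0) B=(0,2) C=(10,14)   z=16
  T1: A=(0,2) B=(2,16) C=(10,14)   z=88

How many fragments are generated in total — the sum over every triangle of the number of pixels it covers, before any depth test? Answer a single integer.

T0:
  2·area = 116  (B↔C swapped to make it positive)
  edge (8, 0)→(10, 14): d=(2,14) right/bottom  bias=-1
  edge (10, 14)→(0, 2): d=(-10,-12) top-left  bias=+0
  edge (0, 2)→(8, 0): d=(8,-2) top-left  bias=+0
    (2,0)@(5, 1): e=[44,70,2] → X
    (3,0)@(7, 1): e=[16,94,6] → X
    (4,0)@(9, 1): e=[-12,118,10] → .
    (0,1)@(1, 3): e=[104,2,10] → X
    (1,1)@(3, 3): e=[76,26,14] → X
    (4,1)@(9, 3): e=[-8,98,26] → .
    (0,2)@(1, 5): e=[108,-18,26] → .
    (1,2)@(3, 5): e=[80,6,30] → X
    (4,2)@(9, 5): e=[-4,78,42] → .
    (1,3)@(3, 7): e=[84,-14,46] → .
    (2,3)@(5, 7): e=[56,10,50] → X
    (4,3)@(9, 7): e=[0,58,58] → .  [on edge]
  covered (14 px):
    . . X X . . . .
    X X X X . . . .
    . X X X . . . .
    . . X X . . . .
    . . . X X . . .
    . . . . X . . .
    . . . . . . . .
    . . . . . . . .
    . . . . . . . .
T1:
  2·area = 116  (B↔C swapped to make it positive)
  edge (0, 2)→(10, 14): d=(10,12) right/bottom  bias=-1
  edge (10, 14)→(2, 16): d=(-8,2) right/bottom  bias=-1
  edge (2, 16)→(0, 2): d=(-2,-14) top-left  bias=+0
    (0,2)@(1, 5): e=[18,90,8] → X
    (1,2)@(3, 5): e=[-6,86,36] → .
    (0,3)@(1, 7): e=[38,74,4] → X
    (1,3)@(3, 7): e=[14,70,32] → X
    (2,3)@(5, 7): e=[-10,66,60] → .
    (0,4)@(1, 9): e=[58,58,0] → X  [on edge]
    (2,4)@(5, 9): e=[10,50,56] → X
    (3,4)@(7, 9): e=[-14,46,84] → .
    (0,5)@(1, 11): e=[78,42,-4] → .
    (1,5)@(3, 11): e=[54,38,24] → X
    (3,5)@(7, 11): e=[6,30,80] → X
    (4,5)@(9, 11): e=[-18,26,108] → .
  covered (15 px):
    . . . . . . . .
    . . . . . . . .
    X . . . . . . .
    X X . . . . . .
    X X X . . . . .
    . X X X . . . .
    . X X X X . . .
    . X X . . . . .
    . . . . . . . .

Final: 29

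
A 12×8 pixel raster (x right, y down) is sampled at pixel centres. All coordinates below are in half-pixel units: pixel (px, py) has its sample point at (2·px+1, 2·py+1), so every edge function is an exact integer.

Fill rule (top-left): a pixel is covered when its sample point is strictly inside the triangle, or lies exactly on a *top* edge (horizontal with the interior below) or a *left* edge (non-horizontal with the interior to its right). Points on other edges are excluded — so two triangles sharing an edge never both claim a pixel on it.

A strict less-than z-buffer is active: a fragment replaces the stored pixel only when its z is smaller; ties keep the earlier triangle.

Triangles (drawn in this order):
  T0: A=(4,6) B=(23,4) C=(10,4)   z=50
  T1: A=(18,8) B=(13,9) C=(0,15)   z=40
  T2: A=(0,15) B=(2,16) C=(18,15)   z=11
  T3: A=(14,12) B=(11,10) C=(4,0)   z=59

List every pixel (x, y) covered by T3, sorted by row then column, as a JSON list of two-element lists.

T0:
  2·area = 26  (B↔C swapped to make it positive)
  edge (4, 6)→(10, 4): d=(6,-2) top-left  bias=+0
  edge (10, 4)→(23, 4): d=(13,0) top-left  bias=+0
  edge (23, 4)→(4, 6): d=(-19,2) right/bottom  bias=-1
    (9,0)@(19, 1): e=[0,-39,65] → .  [on edge]
    (6,1)@(13, 3): e=[0,-13,39] → .  [on edge]
    (3,2)@(7, 5): e=[0,13,13] → X  [on edge]
    (4,2)@(9, 5): e=[4,13,9] → X
    (5,2)@(11, 5): e=[8,13,5] → X
    (6,2)@(13, 5): e=[12,13,1] → X
    (7,2)@(15, 5): e=[16,13,-3] → .
    (0,3)@(1, 7): e=[0,39,-13] → .  [on edge]
    (3,3)@(7, 7): e=[12,39,-25] → .
    (4,3)@(9, 7): e=[16,39,-29] → .
    (5,3)@(11, 7): e=[20,39,-33] → .
    (6,3)@(13, 7): e=[24,39,-37] → .
  covered (4 px):
    . . . . . . . . . . . .
    . . . . . . . . . . . .
    . . . X X X X . . . . .
    . . . . . . . . . . . .
    . . . . . . . . . . . .
    . . . . . . . . . . . .
    . . . . . . . . . . . .
    . . . . . . . . . . . .
T1:
  2·area = 17  (B↔C swapped to make it positive)
  edge (18, 8)→(0, 15): d=(-18,7) right/bottom  bias=-1
  edge (0, 15)→(13, 9): d=(13,-6) top-left  bias=+0
  edge (13, 9)→(18, 8): d=(5,-1) top-left  bias=+0
    (11,3)@(23, 7): e=[-17,34,0] → .  [on edge]
    (6,4)@(13, 9): e=[17,0,0] → X  [on edge]
    (7,4)@(15, 9): e=[3,12,2] → X
    (8,4)@(17, 9): e=[-11,24,4] → .
    (1,5)@(3, 11): e=[51,-34,0] → .  [on edge]
    (4,5)@(9, 11): e=[9,2,6] → X
    (5,5)@(11, 11): e=[-5,14,8] → .
    (6,5)@(13, 11): e=[-19,26,10] → .
    (7,5)@(15, 11): e=[-33,38,12] → .
    (2,6)@(5, 13): e=[1,4,12] → X
    (3,6)@(7, 13): e=[-13,16,14] → .
    (4,6)@(9, 13): e=[-27,28,16] → .
  covered (4 px):
    . . . . . . . . . . . .
    . . . . . . . . . . . .
    . . . . . . . . . . . .
    . . . . . . . . . . . .
    . . . . . . X X . . . .
    . . . . X . . . . . . .
    . . X . . . . . . . . .
    . . . . . . . . . . . .
T2:
  2·area = 18  (B↔C swapped to make it positive)
  edge (0, 15)→(18, 15): d=(18,0) top-left  bias=+0
  edge (18, 15)→(2, 16): d=(-16,1) right/bottom  bias=-1
  edge (2, 16)→(0, 15): d=(-2,-1) top-left  bias=+0
    (0,7)@(1, 15): e=[0,17,1] → X  [on edge]
    (1,7)@(3, 15): e=[0,15,3] → X  [on edge]
    (2,7)@(5, 15): e=[0,13,5] → X  [on edge]
    (3,7)@(7, 15): e=[0,11,7] → X  [on edge]
    (4,7)@(9, 15): e=[0,9,9] → X  [on edge]
    (5,7)@(11, 15): e=[0,7,11] → X  [on edge]
    (6,7)@(13, 15): e=[0,5,13] → X  [on edge]
    (7,7)@(15, 15): e=[0,3,15] → X  [on edge]
    (8,7)@(17, 15): e=[0,1,17] → X  [on edge]
    (9,7)@(19, 15): e=[0,-1,19] → .  [on edge]
    (10,7)@(21, 15): e=[0,-3,21] → .  [on edge]
    (11,7)@(23, 15): e=[0,-5,23] → .  [on edge]
  covered (9 px):
    . . . . . . . . . . . .
    . . . . . . . . . . . .
    . . . . . . . . . . . .
    . . . . . . . . . . . .
    . . . . . . . . . . . .
    . . . . . . . . . . . .
    . . . . . . . . . . . .
    X X X X X X X X X . . .
T3:
  2·area = 16
  edge (14, 12)→(11, 10): d=(-3,-2) top-left  bias=+0
  edge (11, 10)→(4, 0): d=(-7,-10) top-left  bias=+0
  edge (4, 0)→(14, 12): d=(10,12) right/bottom  bias=-1
    (4,3)@(9, 7): e=[5,1,10] → X
    (5,3)@(11, 7): e=[9,21,-14] → .
    (4,4)@(9, 9): e=[-1,-13,30] → .
    (5,4)@(11, 9): e=[3,7,6] → X
    (6,4)@(13, 9): e=[7,27,-18] → .
    (5,5)@(11, 11): e=[-3,-7,26] → .
    (6,5)@(13, 11): e=[1,13,2] → X
    (7,5)@(15, 11): e=[5,33,-22] → .
    (6,6)@(13, 13): e=[-5,-1,22] → .
  covered (3 px):
    . . . . . . . . . . . .
    . . . . . . . . . . . .
    . . . . . . . . . . . .
    . . . . X . . . . . . .
    . . . . . X . . . . . .
    . . . . . . X . . . . .
    . . . . . . . . . . . .
    . . . . . . . . . . . .

Result: [[4,3],[5,4],[6,5]]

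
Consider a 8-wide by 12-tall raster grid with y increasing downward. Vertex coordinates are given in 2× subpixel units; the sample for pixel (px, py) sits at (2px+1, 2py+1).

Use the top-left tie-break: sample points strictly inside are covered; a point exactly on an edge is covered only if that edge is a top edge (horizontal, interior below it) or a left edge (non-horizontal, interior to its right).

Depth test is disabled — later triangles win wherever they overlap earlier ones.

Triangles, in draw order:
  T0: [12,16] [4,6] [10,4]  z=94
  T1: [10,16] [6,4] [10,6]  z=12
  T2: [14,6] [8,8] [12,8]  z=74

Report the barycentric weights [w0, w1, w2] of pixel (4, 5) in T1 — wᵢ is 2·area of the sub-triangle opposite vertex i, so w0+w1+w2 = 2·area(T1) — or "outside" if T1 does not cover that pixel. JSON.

T0:
  2·area = 76
  edge (12, 16)→(4, 6): d=(-8,-10) top-left  bias=+0
  edge (4, 6)→(10, 4): d=(6,-2) top-left  bias=+0
  edge (10, 4)→(12, 16): d=(2,12) right/bottom  bias=-1
    (6,1)@(13, 3): e=[114,0,-38] → .  [on edge]
    (3,2)@(7, 5): e=[38,0,38] → X  [on edge]
    (4,2)@(9, 5): e=[58,4,14] → X
    (5,2)@(11, 5): e=[78,8,-10] → .
    (0,3)@(1, 7): e=[-38,0,114] → .  [on edge]
    (2,3)@(5, 7): e=[2,8,66] → X
    (5,3)@(11, 7): e=[62,20,-6] → .
    (2,4)@(5, 9): e=[-14,20,70] → .
    (3,4)@(7, 9): e=[6,24,46] → X
    (5,4)@(11, 9): e=[46,32,-2] → .
    (3,5)@(7, 11): e=[-10,36,50] → .
    (4,5)@(9, 11): e=[10,40,26] → X
  covered (10 px):
    . . . . . . . .
    . . . . . . . .
    . . . X X . . .
    . . X X X . . .
    . . . X X . . .
    . . . . X X . .
    . . . . . X . .
    . . . . . . . .
    . . . . . . . .
    . . . . . . . .
    . . . . . . . .
    . . . . . . . .
T1:
  2·area = 40
  edge (10, 16)→(6, 4): d=(-4,-12) top-left  bias=+0
  edge (6, 4)→(10, 6): d=(4,2) right/bottom  bias=-1
  edge (10, 6)→(10, 16): d=(0,10) right/bottom  bias=-1
    (2,0)@(5, 1): e=[0,-10,50] → .  [on edge]
    (3,2)@(7, 5): e=[8,2,30] → X
    (4,2)@(9, 5): e=[32,-2,10] → .
    (3,3)@(7, 7): e=[0,10,30] → X  [on edge]
    (4,3)@(9, 7): e=[24,6,10] → X
    (5,3)@(11, 7): e=[48,2,-10] → .
    (3,4)@(7, 9): e=[-8,18,30] → .
    (4,4)@(9, 9): e=[16,14,10] → X
    (5,4)@(11, 9): e=[40,10,-10] → .
    (4,5)@(9, 11): e=[8,22,10] → X
    (5,5)@(11, 11): e=[32,18,-10] → .
    (4,6)@(9, 13): e=[0,30,10] → X  [on edge]
    (5,9)@(11, 19): e=[0,50,-10] → .  [on edge]
  covered (6 px):
    . . . . . . . .
    . . . . . . . .
    . . . X . . . .
    . . . X X . . .
    . . . . X . . .
    . . . . X . . .
    . . . . X . . .
    . . . . . . . .
    . . . . . . . .
    . . . . . . . .
    . . . . . . . .
    . . . . . . . .
T2:
  2·area = 8  (B↔C swapped to make it positive)
  edge (14, 6)→(12, 8): d=(-2,2) right/bottom  bias=-1
  edge (12, 8)→(8, 8): d=(-4,0) right/bottom  bias=-1
  edge (8, 8)→(14, 6): d=(6,-2) top-left  bias=+0
    (7,2)@(15, 5): e=[0,12,-4] → .  [on edge]
    (5,3)@(11, 7): e=[4,4,0] → X  [on edge]
    (6,3)@(13, 7): e=[0,4,4] → .  [on edge]
    (2,4)@(5, 9): e=[12,-4,0] → .  [on edge]
    (5,4)@(11, 9): e=[0,-4,12] → .  [on edge]
    (4,5)@(9, 11): e=[0,-12,20] → .  [on edge]
    (3,6)@(7, 13): e=[0,-20,28] → .  [on edge]
    (2,7)@(5, 15): e=[0,-28,36] → .  [on edge]
    (1,8)@(3, 17): e=[0,-36,44] → .  [on edge]
    (0,9)@(1, 19): e=[0,-44,52] → .  [on edge]
  covered (1 px):
    . . . . . . . .
    . . . . . . . .
    . . . . . . . .
    . . . . . X . .
    . . . . . . . .
    . . . . . . . .
    . . . . . . . .
    . . . . . . . .
    . . . . . . . .
    . . . . . . . .
    . . . . . . . .
    . . . . . . . .

Result: [22,10,8]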